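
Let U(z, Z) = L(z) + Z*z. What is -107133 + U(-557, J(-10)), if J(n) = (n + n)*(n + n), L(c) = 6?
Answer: -329927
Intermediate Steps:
J(n) = 4*n² (J(n) = (2*n)*(2*n) = 4*n²)
U(z, Z) = 6 + Z*z
-107133 + U(-557, J(-10)) = -107133 + (6 + (4*(-10)²)*(-557)) = -107133 + (6 + (4*100)*(-557)) = -107133 + (6 + 400*(-557)) = -107133 + (6 - 222800) = -107133 - 222794 = -329927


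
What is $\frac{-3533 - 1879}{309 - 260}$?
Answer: $- \frac{5412}{49} \approx -110.45$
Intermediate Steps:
$\frac{-3533 - 1879}{309 - 260} = - \frac{5412}{49}$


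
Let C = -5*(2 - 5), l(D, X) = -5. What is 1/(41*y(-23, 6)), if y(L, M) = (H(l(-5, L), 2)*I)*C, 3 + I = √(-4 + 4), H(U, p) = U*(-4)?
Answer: -1/36900 ≈ -2.7100e-5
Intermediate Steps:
H(U, p) = -4*U
I = -3 (I = -3 + √(-4 + 4) = -3 + √0 = -3 + 0 = -3)
C = 15 (C = -5*(-3) = 15)
y(L, M) = -900 (y(L, M) = (-4*(-5)*(-3))*15 = (20*(-3))*15 = -60*15 = -900)
1/(41*y(-23, 6)) = 1/(41*(-900)) = 1/(-36900) = -1/36900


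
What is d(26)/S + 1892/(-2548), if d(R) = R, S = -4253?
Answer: -2028231/2709161 ≈ -0.74866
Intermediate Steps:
d(26)/S + 1892/(-2548) = 26/(-4253) + 1892/(-2548) = 26*(-1/4253) + 1892*(-1/2548) = -26/4253 - 473/637 = -2028231/2709161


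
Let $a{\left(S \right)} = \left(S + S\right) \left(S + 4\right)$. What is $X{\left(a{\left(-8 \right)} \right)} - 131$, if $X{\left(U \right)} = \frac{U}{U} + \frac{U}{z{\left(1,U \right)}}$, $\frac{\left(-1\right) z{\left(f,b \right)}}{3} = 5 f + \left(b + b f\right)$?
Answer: $- \frac{51934}{399} \approx -130.16$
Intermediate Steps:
$a{\left(S \right)} = 2 S \left(4 + S\right)$
$z{\left(f,b \right)} = - 15 f - 3 b - 3 b f$ ($z{\left(f,b \right)} = - 3 \left(5 f + \left(b + b f\right)\right) = - 3 \left(b + 5 f + b f\right) = - 15 f - 3 b - 3 b f$)
$X{\left(U \right)} = 1 + \frac{U}{-15 - 6 U}$ ($X{\left(U \right)} = \frac{U}{U} + \frac{U}{\left(-15\right) 1 - 3 U - 3 U 1} = 1 + \frac{U}{-15 - 3 U - 3 U} = 1 + \frac{U}{-15 - 6 U}$)
$X{\left(a{\left(-8 \right)} \right)} - 131 = \frac{5 \left(3 + 2 \left(-8\right) \left(4 - 8\right)\right)}{3 \left(5 + 2 \cdot 2 \left(-8\right) \left(4 - 8\right)\right)} - 131 = \frac{5 \left(3 + 2 \left(-8\right) \left(-4\right)\right)}{3 \left(5 + 2 \cdot 2 \left(-8\right) \left(-4\right)\right)} - 131 = \frac{5 \left(3 + 64\right)}{3 \left(5 + 2 \cdot 64\right)} - 131 = \frac{5}{3} \frac{1}{5 + 128} \cdot 67 - 131 = \frac{5}{3} \cdot \frac{1}{133} \cdot 67 - 131 = \frac{335}{399} - 131 = - \frac{51934}{399}$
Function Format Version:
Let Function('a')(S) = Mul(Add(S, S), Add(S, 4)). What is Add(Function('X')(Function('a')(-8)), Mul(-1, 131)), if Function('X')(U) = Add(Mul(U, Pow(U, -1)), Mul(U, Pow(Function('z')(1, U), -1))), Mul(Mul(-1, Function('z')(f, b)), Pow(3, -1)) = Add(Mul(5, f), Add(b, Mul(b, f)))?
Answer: Rational(-51934, 399) ≈ -130.16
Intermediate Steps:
Function('a')(S) = Mul(2, S, Add(4, S)) (Function('a')(S) = Mul(Mul(2, S), Add(4, S)) = Mul(2, S, Add(4, S)))
Function('z')(f, b) = Add(Mul(-15, f), Mul(-3, b), Mul(-3, b, f)) (Function('z')(f, b) = Mul(-3, Add(Mul(5, f), Add(b, Mul(b, f)))) = Mul(-3, Add(b, Mul(5, f), Mul(b, f))) = Add(Mul(-15, f), Mul(-3, b), Mul(-3, b, f)))
Function('X')(U) = Add(1, Mul(U, Pow(Add(-15, Mul(-6, U)), -1))) (Function('X')(U) = Add(Mul(U, Pow(U, -1)), Mul(U, Pow(Add(Mul(-15, 1), Mul(-3, U), Mul(-3, U, 1)), -1))) = Add(1, Mul(U, Pow(Add(-15, Mul(-3, U), Mul(-3, U)), -1))) = Add(1, Mul(U, Pow(Add(-15, Mul(-6, U)), -1))))
Add(Function('X')(Function('a')(-8)), Mul(-1, 131)) = Add(Mul(Rational(5, 3), Pow(Add(5, Mul(2, Mul(2, -8, Add(4, -8)))), -1), Add(3, Mul(2, -8, Add(4, -8)))), Mul(-1, 131)) = Add(Mul(Rational(5, 3), Pow(Add(5, Mul(2, Mul(2, -8, -4))), -1), Add(3, Mul(2, -8, -4))), -131) = Add(Mul(Rational(5, 3), Pow(Add(5, Mul(2, 64)), -1), Add(3, 64)), -131) = Add(Mul(Rational(5, 3), Pow(Add(5, 128), -1), 67), -131) = Add(Mul(Rational(5, 3), Pow(133, -1), 67), -131) = Add(Mul(Rational(5, 3), Rational(1, 133), 67), -131) = Add(Rational(335, 399), -131) = Rational(-51934, 399)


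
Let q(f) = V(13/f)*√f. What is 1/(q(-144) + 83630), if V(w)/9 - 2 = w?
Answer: 267616/22380862205 - 132*I/4476172441 ≈ 1.1957e-5 - 2.9489e-8*I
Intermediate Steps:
V(w) = 18 + 9*w
q(f) = √f*(18 + 117/f) (q(f) = (18 + 9*(13/f))*√f = (18 + 117/f)*√f = √f*(18 + 117/f))
1/(q(-144) + 83630) = 1/(9*(13 + 2*(-144))/√(-144) + 83630) = 1/(9*(-I/12)*(13 - 288) + 83630) = 1/(9*(-I/12)*(-275) + 83630) = 1/(825*I/4 + 83630) = 1/(83630 + 825*I/4) = 16*(83630 - 825*I/4)/111904311025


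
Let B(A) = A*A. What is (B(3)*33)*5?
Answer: 1485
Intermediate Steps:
B(A) = A²
(B(3)*33)*5 = (3²*33)*5 = (9*33)*5 = 297*5 = 1485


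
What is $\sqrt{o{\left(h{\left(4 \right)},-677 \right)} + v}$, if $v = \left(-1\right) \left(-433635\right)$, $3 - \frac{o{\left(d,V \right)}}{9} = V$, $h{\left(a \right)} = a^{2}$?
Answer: $\sqrt{439755} \approx 663.14$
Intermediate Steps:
$o{\left(d,V \right)} = 27 - 9 V$
$v = 433635$
$\sqrt{o{\left(h{\left(4 \right)},-677 \right)} + v} = \sqrt{\left(27 - -6093\right) + 433635} = \sqrt{\left(27 + 6093\right) + 433635} = \sqrt{6120 + 433635} = \sqrt{439755}$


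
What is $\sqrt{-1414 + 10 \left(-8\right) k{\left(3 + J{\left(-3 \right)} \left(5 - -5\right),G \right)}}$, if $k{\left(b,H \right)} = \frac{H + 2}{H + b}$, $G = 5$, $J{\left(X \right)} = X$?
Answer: $\frac{i \sqrt{168014}}{11} \approx 37.263 i$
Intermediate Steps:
$k{\left(b,H \right)} = \frac{2 + H}{H + b}$
$\sqrt{-1414 + 10 \left(-8\right) k{\left(3 + J{\left(-3 \right)} \left(5 - -5\right),G \right)}} = \sqrt{-1414 + 10 \left(-8\right) \frac{2 + 5}{5 + \left(3 - 3 \left(5 - -5\right)\right)}} = \sqrt{-1414 - 80 \frac{1}{5 + \left(3 - 3 \left(5 + 5\right)\right)} 7} = \sqrt{-1414 - 80 \frac{1}{5 + \left(3 - 30\right)} 7} = \sqrt{-1414 - 80 \frac{1}{5 - 27} \cdot 7} = \sqrt{-1414 - 80 \frac{1}{-22} \cdot 7} = \sqrt{-1414 - 80 \left(\left(- \frac{1}{22}\right) 7\right)} = \sqrt{-1414 - - \frac{280}{11}} = \sqrt{-1414 + \frac{280}{11}} = \sqrt{- \frac{15274}{11}} = \frac{i \sqrt{168014}}{11}$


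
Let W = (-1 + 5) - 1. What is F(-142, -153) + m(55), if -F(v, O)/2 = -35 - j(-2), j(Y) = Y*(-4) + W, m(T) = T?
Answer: 147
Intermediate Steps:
W = 3 (W = 4 - 1 = 3)
j(Y) = 3 - 4*Y (j(Y) = Y*(-4) + 3 = -4*Y + 3 = 3 - 4*Y)
F(v, O) = 92 (F(v, O) = -2*(-35 - (3 - 4*(-2))) = -2*(-35 - (3 + 8)) = -2*(-35 - 1*11) = -2*(-35 - 11) = -2*(-46) = 92)
F(-142, -153) + m(55) = 92 + 55 = 147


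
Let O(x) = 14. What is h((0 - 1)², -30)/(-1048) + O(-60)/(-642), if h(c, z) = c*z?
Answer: 1147/168204 ≈ 0.0068191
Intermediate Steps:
h((0 - 1)², -30)/(-1048) + O(-60)/(-642) = ((0 - 1)²*(-30))/(-1048) + 14/(-642) = ((-1)²*(-30))*(-1/1048) + 14*(-1/642) = (1*(-30))*(-1/1048) - 7/321 = -30*(-1/1048) - 7/321 = 15/524 - 7/321 = 1147/168204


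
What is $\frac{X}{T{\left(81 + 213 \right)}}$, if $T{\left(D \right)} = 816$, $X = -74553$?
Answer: $- \frac{24851}{272} \approx -91.364$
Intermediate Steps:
$\frac{X}{T{\left(81 + 213 \right)}} = - \frac{74553}{816} = \left(-74553\right) \frac{1}{816} = - \frac{24851}{272}$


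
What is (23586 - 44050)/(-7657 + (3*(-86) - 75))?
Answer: 10232/3995 ≈ 2.5612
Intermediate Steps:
(23586 - 44050)/(-7657 + (3*(-86) - 75)) = -20464/(-7657 + (-258 - 75)) = -20464/(-7657 - 333) = -20464/(-7990) = -20464*(-1/7990) = 10232/3995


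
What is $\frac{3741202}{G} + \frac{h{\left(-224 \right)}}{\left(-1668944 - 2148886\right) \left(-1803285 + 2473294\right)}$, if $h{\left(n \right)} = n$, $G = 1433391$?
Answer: $\frac{1594986935832060754}{611097695035592295} \approx 2.61$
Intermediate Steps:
$\frac{3741202}{G} + \frac{h{\left(-224 \right)}}{\left(-1668944 - 2148886\right) \left(-1803285 + 2473294\right)} = \frac{3741202}{1433391} - \frac{224}{\left(-1668944 - 2148886\right) \left(-1803285 + 2473294\right)} = 3741202 \cdot \frac{1}{1433391} - \frac{224}{\left(-3817830\right) 670009} = \frac{3741202}{1433391} - \frac{224}{-2557980460470} = \frac{3741202}{1433391} - - \frac{112}{1278990230235} = \frac{3741202}{1433391} + \frac{112}{1278990230235} = \frac{1594986935832060754}{611097695035592295}$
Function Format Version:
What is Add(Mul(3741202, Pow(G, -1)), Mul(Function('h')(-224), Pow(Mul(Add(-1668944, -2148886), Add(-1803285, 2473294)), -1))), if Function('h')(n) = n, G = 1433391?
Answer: Rational(1594986935832060754, 611097695035592295) ≈ 2.6100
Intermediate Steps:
Add(Mul(3741202, Pow(G, -1)), Mul(Function('h')(-224), Pow(Mul(Add(-1668944, -2148886), Add(-1803285, 2473294)), -1))) = Add(Mul(3741202, Pow(1433391, -1)), Mul(-224, Pow(Mul(Add(-1668944, -2148886), Add(-1803285, 2473294)), -1))) = Add(Mul(3741202, Rational(1, 1433391)), Mul(-224, Pow(Mul(-3817830, 670009), -1))) = Add(Rational(3741202, 1433391), Mul(-224, Pow(-2557980460470, -1))) = Add(Rational(3741202, 1433391), Mul(-224, Rational(-1, 2557980460470))) = Add(Rational(3741202, 1433391), Rational(112, 1278990230235)) = Rational(1594986935832060754, 611097695035592295)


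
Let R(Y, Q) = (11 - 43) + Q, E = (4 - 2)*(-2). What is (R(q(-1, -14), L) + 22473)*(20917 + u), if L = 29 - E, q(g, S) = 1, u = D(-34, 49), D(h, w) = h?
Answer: 469324542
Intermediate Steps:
u = -34
E = -4 (E = 2*(-2) = -4)
L = 33 (L = 29 - 1*(-4) = 29 + 4 = 33)
R(Y, Q) = -32 + Q
(R(q(-1, -14), L) + 22473)*(20917 + u) = ((-32 + 33) + 22473)*(20917 - 34) = (1 + 22473)*20883 = 22474*20883 = 469324542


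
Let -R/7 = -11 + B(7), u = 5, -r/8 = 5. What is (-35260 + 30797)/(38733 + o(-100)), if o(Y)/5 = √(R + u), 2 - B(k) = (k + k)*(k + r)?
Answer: -172865379/1500324439 + 22315*I*√3166/1500324439 ≈ -0.11522 + 0.00083689*I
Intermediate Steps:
r = -40 (r = -8*5 = -40)
B(k) = 2 - 2*k*(-40 + k) (B(k) = 2 - (k + k)*(k - 40) = 2 - 2*k*(-40 + k))
R = -3171 (R = -7*(-11 + (2 - 2*7² + 80*7)) = -7*(-11 + (2 - 2*49 + 560)) = -7*(-11 + (2 - 98 + 560)) = -7*(-11 + 464) = -7*453 = -3171)
o(Y) = 5*I*√3166 (o(Y) = 5*√(-3171 + 5) = 5*√(-3166) = 5*(I*√3166) = 5*I*√3166)
(-35260 + 30797)/(38733 + o(-100)) = (-35260 + 30797)/(38733 + 5*I*√3166) = -4463/(38733 + 5*I*√3166)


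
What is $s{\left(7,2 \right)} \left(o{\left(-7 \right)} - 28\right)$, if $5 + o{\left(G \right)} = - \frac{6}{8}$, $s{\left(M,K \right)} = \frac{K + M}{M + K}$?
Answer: $- \frac{135}{4} \approx -33.75$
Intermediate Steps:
$s{\left(M,K \right)} = 1$ ($s{\left(M,K \right)} = \frac{K + M}{K + M} = 1$)
$o{\left(G \right)} = - \frac{23}{4}$ ($o{\left(G \right)} = -5 - \frac{6}{8} = -5 - \frac{3}{4} = - \frac{23}{4}$)
$s{\left(7,2 \right)} \left(o{\left(-7 \right)} - 28\right) = 1 \left(- \frac{23}{4} - 28\right) = 1 \left(- \frac{135}{4}\right) = - \frac{135}{4}$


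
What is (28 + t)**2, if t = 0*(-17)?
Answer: 784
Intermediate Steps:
t = 0
(28 + t)**2 = (28 + 0)**2 = 28**2 = 784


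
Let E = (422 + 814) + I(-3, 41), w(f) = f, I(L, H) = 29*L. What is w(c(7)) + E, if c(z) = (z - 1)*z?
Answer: 1191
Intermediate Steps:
c(z) = z*(-1 + z) (c(z) = (-1 + z)*z = z*(-1 + z))
E = 1149 (E = (422 + 814) + 29*(-3) = 1236 - 87 = 1149)
w(c(7)) + E = 7*(-1 + 7) + 1149 = 7*6 + 1149 = 42 + 1149 = 1191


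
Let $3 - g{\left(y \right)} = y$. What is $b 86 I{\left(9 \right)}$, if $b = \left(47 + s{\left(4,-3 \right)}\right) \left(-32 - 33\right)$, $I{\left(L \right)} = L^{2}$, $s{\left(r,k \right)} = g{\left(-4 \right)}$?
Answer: $-24450660$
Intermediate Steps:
$g{\left(y \right)} = 3 - y$
$s{\left(r,k \right)} = 7$ ($s{\left(r,k \right)} = 3 - -4 = 3 + 4 = 7$)
$b = -3510$ ($b = \left(47 + 7\right) \left(-32 - 33\right) = 54 \left(-65\right) = -3510$)
$b 86 I{\left(9 \right)} = \left(-3510\right) 86 \cdot 9^{2} = \left(-301860\right) 81 = -24450660$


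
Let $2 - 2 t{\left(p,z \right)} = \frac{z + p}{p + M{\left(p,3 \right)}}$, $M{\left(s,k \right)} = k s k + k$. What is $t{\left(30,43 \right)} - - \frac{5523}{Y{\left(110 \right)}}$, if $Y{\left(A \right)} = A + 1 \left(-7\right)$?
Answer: $\frac{3401837}{62418} \approx 54.501$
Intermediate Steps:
$Y{\left(A \right)} = -7 + A$ ($Y{\left(A \right)} = A - 7 = -7 + A$)
$M{\left(s,k \right)} = k + s k^{2}$ ($M{\left(s,k \right)} = s k^{2} + k = k + s k^{2}$)
$t{\left(p,z \right)} = 1 - \frac{p + z}{2 \left(3 + 10 p\right)}$ ($t{\left(p,z \right)} = 1 - \frac{\left(z + p\right) \frac{1}{p + 3 \left(1 + 3 p\right)}}{2} = 1 - \frac{\left(p + z\right) \frac{1}{p + \left(3 + 9 p\right)}}{2} = 1 - \frac{\left(p + z\right) \frac{1}{3 + 10 p}}{2} = 1 - \frac{\frac{1}{3 + 10 p} \left(p + z\right)}{2} = 1 - \frac{p + z}{2 \left(3 + 10 p\right)}$)
$t{\left(30,43 \right)} - - \frac{5523}{Y{\left(110 \right)}} = \frac{6 - 43 + 19 \cdot 30}{2 \left(3 + 10 \cdot 30\right)} - - \frac{5523}{-7 + 110} = \frac{6 - 43 + 570}{2 \left(3 + 300\right)} - - \frac{5523}{103} = \frac{1}{2} \cdot \frac{1}{303} \cdot 533 - \left(-5523\right) \frac{1}{103} = \frac{1}{2} \cdot \frac{1}{303} \cdot 533 - - \frac{5523}{103} = \frac{533}{606} + \frac{5523}{103} = \frac{3401837}{62418}$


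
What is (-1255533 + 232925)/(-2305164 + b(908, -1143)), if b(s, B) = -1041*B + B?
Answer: 255652/279111 ≈ 0.91595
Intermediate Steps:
b(s, B) = -1040*B
(-1255533 + 232925)/(-2305164 + b(908, -1143)) = (-1255533 + 232925)/(-2305164 - 1040*(-1143)) = -1022608/(-2305164 + 1188720) = -1022608/(-1116444) = -1022608*(-1/1116444) = 255652/279111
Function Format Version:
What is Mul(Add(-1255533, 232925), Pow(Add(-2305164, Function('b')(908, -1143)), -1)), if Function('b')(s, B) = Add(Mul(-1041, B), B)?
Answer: Rational(255652, 279111) ≈ 0.91595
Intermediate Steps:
Function('b')(s, B) = Mul(-1040, B)
Mul(Add(-1255533, 232925), Pow(Add(-2305164, Function('b')(908, -1143)), -1)) = Mul(Add(-1255533, 232925), Pow(Add(-2305164, Mul(-1040, -1143)), -1)) = Mul(-1022608, Pow(Add(-2305164, 1188720), -1)) = Mul(-1022608, Pow(-1116444, -1)) = Mul(-1022608, Rational(-1, 1116444)) = Rational(255652, 279111)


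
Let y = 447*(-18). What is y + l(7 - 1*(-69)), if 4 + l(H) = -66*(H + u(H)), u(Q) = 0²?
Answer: -13066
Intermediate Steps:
u(Q) = 0
l(H) = -4 - 66*H (l(H) = -4 - 66*(H + 0) = -4 - 66*H)
y = -8046
y + l(7 - 1*(-69)) = -8046 + (-4 - 66*(7 - 1*(-69))) = -8046 + (-4 - 66*(7 + 69)) = -8046 + (-4 - 66*76) = -8046 + (-4 - 5016) = -8046 - 5020 = -13066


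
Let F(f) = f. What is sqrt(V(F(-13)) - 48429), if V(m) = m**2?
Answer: 2*I*sqrt(12065) ≈ 219.68*I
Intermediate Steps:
sqrt(V(F(-13)) - 48429) = sqrt((-13)**2 - 48429) = sqrt(169 - 48429) = sqrt(-48260) = 2*I*sqrt(12065)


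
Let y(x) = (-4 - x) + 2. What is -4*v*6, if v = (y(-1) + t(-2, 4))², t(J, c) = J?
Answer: -216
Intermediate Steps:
y(x) = -2 - x
v = 9 (v = ((-2 - 1*(-1)) - 2)² = ((-2 + 1) - 2)² = (-1 - 2)² = (-3)² = 9)
-4*v*6 = -4*9*6 = -36*6 = -216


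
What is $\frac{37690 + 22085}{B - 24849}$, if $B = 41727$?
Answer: $\frac{19925}{5626} \approx 3.5416$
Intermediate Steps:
$\frac{37690 + 22085}{B - 24849} = \frac{37690 + 22085}{41727 - 24849} = \frac{59775}{16878} = 59775 \cdot \frac{1}{16878} = \frac{19925}{5626}$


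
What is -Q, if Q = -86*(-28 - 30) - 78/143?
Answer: -54862/11 ≈ -4987.5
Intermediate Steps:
Q = 54862/11 (Q = -86*(-58) - 78*1/143 = 4988 - 6/11 = 54862/11 ≈ 4987.5)
-Q = -1*54862/11 = -54862/11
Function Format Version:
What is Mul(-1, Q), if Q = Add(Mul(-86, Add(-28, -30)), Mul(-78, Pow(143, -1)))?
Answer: Rational(-54862, 11) ≈ -4987.5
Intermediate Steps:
Q = Rational(54862, 11) (Q = Add(Mul(-86, -58), Mul(-78, Rational(1, 143))) = Add(4988, Rational(-6, 11)) = Rational(54862, 11) ≈ 4987.5)
Mul(-1, Q) = Mul(-1, Rational(54862, 11)) = Rational(-54862, 11)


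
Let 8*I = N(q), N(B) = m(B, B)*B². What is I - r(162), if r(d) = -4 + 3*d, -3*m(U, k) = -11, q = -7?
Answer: -11029/24 ≈ -459.54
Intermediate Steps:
m(U, k) = 11/3 (m(U, k) = -⅓*(-11) = 11/3)
N(B) = 11*B²/3
I = 539/24 (I = ((11/3)*(-7)²)/8 = ((11/3)*49)/8 = (⅛)*(539/3) = 539/24 ≈ 22.458)
I - r(162) = 539/24 - (-4 + 3*162) = 539/24 - (-4 + 486) = 539/24 - 1*482 = 539/24 - 482 = -11029/24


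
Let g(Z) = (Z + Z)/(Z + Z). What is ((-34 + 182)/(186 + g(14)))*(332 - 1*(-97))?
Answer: 5772/17 ≈ 339.53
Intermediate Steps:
g(Z) = 1 (g(Z) = (2*Z)/((2*Z)) = (2*Z)*(1/(2*Z)) = 1)
((-34 + 182)/(186 + g(14)))*(332 - 1*(-97)) = ((-34 + 182)/(186 + 1))*(332 - 1*(-97)) = (148/187)*(332 + 97) = (148*(1/187))*429 = (148/187)*429 = 5772/17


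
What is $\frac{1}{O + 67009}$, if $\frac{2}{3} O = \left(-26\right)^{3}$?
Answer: $\frac{1}{40645} \approx 2.4603 \cdot 10^{-5}$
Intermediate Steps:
$O = -26364$ ($O = \frac{3 \left(-26\right)^{3}}{2} = \frac{3}{2} \left(-17576\right) = -26364$)
$\frac{1}{O + 67009} = \frac{1}{-26364 + 67009} = \frac{1}{40645}$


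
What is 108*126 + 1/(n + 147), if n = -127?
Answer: 272161/20 ≈ 13608.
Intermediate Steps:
108*126 + 1/(n + 147) = 108*126 + 1/(-127 + 147) = 13608 + 1/20 = 272161/20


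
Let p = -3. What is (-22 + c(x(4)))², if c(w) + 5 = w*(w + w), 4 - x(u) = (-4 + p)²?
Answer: 16184529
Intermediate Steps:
x(u) = -45 (x(u) = 4 - (-4 - 3)² = 4 - 1*(-7)² = 4 - 1*49 = 4 - 49 = -45)
c(w) = -5 + 2*w² (c(w) = -5 + w*(w + w) = -5 + w*(2*w) = -5 + 2*w²)
(-22 + c(x(4)))² = (-22 + (-5 + 2*(-45)²))² = (-22 + (-5 + 2*2025))² = (-22 + (-5 + 4050))² = (-22 + 4045)² = 4023² = 16184529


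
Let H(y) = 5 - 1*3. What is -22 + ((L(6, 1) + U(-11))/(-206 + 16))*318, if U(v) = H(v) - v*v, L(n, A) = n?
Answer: 15877/95 ≈ 167.13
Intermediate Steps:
H(y) = 2 (H(y) = 5 - 3 = 2)
U(v) = 2 - v**2 (U(v) = 2 - v*v = 2 - v**2)
-22 + ((L(6, 1) + U(-11))/(-206 + 16))*318 = -22 + ((6 + (2 - 1*(-11)**2))/(-206 + 16))*318 = -22 + ((6 + (2 - 1*121))/(-190))*318 = -22 + ((6 + (2 - 121))*(-1/190))*318 = -22 + ((6 - 119)*(-1/190))*318 = -22 - 113*(-1/190)*318 = -22 + (113/190)*318 = -22 + 17967/95 = 15877/95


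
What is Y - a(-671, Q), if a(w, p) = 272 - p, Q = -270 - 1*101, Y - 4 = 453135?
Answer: 452496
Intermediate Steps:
Y = 453139 (Y = 4 + 453135 = 453139)
Q = -371 (Q = -270 - 101 = -371)
Y - a(-671, Q) = 453139 - (272 - 1*(-371)) = 453139 - (272 + 371) = 453139 - 1*643 = 453139 - 643 = 452496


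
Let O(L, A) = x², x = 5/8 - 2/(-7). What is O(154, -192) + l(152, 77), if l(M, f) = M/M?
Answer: 5737/3136 ≈ 1.8294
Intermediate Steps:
x = 51/56 (x = 5*(⅛) - 2*(-⅐) = 5/8 + 2/7 = 51/56 ≈ 0.91071)
O(L, A) = 2601/3136 (O(L, A) = (51/56)² = 2601/3136)
l(M, f) = 1
O(154, -192) + l(152, 77) = 2601/3136 + 1 = 5737/3136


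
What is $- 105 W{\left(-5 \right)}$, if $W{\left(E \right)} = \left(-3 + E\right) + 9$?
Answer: $-105$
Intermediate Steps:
$W{\left(E \right)} = 6 + E$
$- 105 W{\left(-5 \right)} = - 105 \left(6 - 5\right) = \left(-105\right) 1 = -105$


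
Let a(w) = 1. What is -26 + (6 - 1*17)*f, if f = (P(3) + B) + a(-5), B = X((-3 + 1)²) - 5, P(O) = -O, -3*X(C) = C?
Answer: 197/3 ≈ 65.667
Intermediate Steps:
X(C) = -C/3
B = -19/3 (B = -(-3 + 1)²/3 - 5 = -⅓*(-2)² - 5 = -⅓*4 - 5 = -4/3 - 5 = -19/3 ≈ -6.3333)
f = -25/3 (f = (-1*3 - 19/3) + 1 = (-3 - 19/3) + 1 = -28/3 + 1 = -25/3 ≈ -8.3333)
-26 + (6 - 1*17)*f = -26 + (6 - 1*17)*(-25/3) = -26 + (6 - 17)*(-25/3) = -26 - 11*(-25/3) = -26 + 275/3 = 197/3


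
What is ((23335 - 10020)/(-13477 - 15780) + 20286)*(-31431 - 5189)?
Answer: -21733757127940/29257 ≈ -7.4286e+8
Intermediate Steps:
((23335 - 10020)/(-13477 - 15780) + 20286)*(-31431 - 5189) = (13315/(-29257) + 20286)*(-36620) = (13315*(-1/29257) + 20286)*(-36620) = (-13315/29257 + 20286)*(-36620) = (593494187/29257)*(-36620) = -21733757127940/29257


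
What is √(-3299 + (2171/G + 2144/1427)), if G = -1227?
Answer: 10*I*√101147353055709/1750929 ≈ 57.439*I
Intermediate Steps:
√(-3299 + (2171/G + 2144/1427)) = √(-3299 + (2171/(-1227) + 2144/1427)) = √(-3299 + (2171*(-1/1227) + 2144*(1/1427))) = √(-3299 + (-2171/1227 + 2144/1427)) = √(-3299 - 467329/1750929) = √(-5776782100/1750929) = 10*I*√101147353055709/1750929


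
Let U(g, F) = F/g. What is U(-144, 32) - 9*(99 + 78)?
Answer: -14339/9 ≈ -1593.2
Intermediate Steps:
U(-144, 32) - 9*(99 + 78) = 32/(-144) - 9*(99 + 78) = 32*(-1/144) - 9*177 = -2/9 - 1*1593 = -2/9 - 1593 = -14339/9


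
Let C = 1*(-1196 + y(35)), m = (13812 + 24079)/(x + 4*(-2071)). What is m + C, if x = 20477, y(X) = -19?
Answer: -14776604/12193 ≈ -1211.9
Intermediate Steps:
m = 37891/12193 (m = (13812 + 24079)/(20477 + 4*(-2071)) = 37891/(20477 - 8284) = 37891/12193 ≈ 3.1076)
C = -1215 (C = 1*(-1196 - 19) = 1*(-1215) = -1215)
m + C = 37891/12193 - 1215 = -14776604/12193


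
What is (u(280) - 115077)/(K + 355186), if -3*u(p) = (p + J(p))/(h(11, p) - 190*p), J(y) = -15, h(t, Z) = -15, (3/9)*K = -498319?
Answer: 3674293480/36391748259 ≈ 0.10097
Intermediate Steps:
K = -1494957 (K = 3*(-498319) = -1494957)
u(p) = -(-15 + p)/(3*(-15 - 190*p)) (u(p) = -(p - 15)/(3*(-15 - 190*p)) = -(-15 + p)/(3*(-15 - 190*p)))
(u(280) - 115077)/(K + 355186) = ((-15 + 280)/(15*(3 + 38*280)) - 115077)/(-1494957 + 355186) = ((1/15)*265/(3 + 10640) - 115077)/(-1139771) = ((1/15)*265/10643 - 115077)*(-1/1139771) = ((1/15)*(1/10643)*265 - 115077)*(-1/1139771) = (53/31929 - 115077)*(-1/1139771) = -3674293480/31929*(-1/1139771) = 3674293480/36391748259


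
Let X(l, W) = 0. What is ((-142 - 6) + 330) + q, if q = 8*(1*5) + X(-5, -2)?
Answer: 222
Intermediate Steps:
q = 40 (q = 8*(1*5) + 0 = 8*5 + 0 = 40 + 0 = 40)
((-142 - 6) + 330) + q = ((-142 - 6) + 330) + 40 = (-148 + 330) + 40 = 182 + 40 = 222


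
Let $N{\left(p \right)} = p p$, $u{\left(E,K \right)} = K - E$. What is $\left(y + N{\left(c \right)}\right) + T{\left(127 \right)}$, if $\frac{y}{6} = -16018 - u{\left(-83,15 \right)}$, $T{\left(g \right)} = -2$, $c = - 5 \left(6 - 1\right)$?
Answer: $-96073$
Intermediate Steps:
$c = -25$ ($c = \left(-5\right) 5 = -25$)
$N{\left(p \right)} = p^{2}$
$y = -96696$ ($y = 6 \left(-16018 - \left(15 - -83\right)\right) = 6 \left(-16018 - \left(15 + 83\right)\right) = 6 \left(-16018 - 98\right) = 6 \left(-16116\right) = -96696$)
$\left(y + N{\left(c \right)}\right) + T{\left(127 \right)} = \left(-96696 + \left(-25\right)^{2}\right) - 2 = \left(-96696 + 625\right) - 2 = -96071 - 2 = -96073$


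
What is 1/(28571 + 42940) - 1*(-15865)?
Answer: 1134522016/71511 ≈ 15865.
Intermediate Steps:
1/(28571 + 42940) - 1*(-15865) = 1/71511 + 15865 = 1134522016/71511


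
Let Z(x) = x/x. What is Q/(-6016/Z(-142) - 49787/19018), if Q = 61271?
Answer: -166464554/16351725 ≈ -10.180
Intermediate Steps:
Z(x) = 1
Q/(-6016/Z(-142) - 49787/19018) = 61271/(-6016/1 - 49787/19018) = 61271/(-6016*1 - 49787*1/19018) = 61271/(-6016 - 49787/19018) = 61271/(-114462075/19018) = 61271*(-19018/114462075) = -166464554/16351725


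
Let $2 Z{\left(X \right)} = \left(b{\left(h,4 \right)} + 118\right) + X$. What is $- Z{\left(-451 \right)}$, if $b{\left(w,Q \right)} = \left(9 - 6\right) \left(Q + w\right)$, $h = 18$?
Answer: $\frac{267}{2} \approx 133.5$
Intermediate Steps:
$b{\left(w,Q \right)} = 3 Q + 3 w$ ($b{\left(w,Q \right)} = 3 \left(Q + w\right) = 3 Q + 3 w$)
$Z{\left(X \right)} = 92 + \frac{X}{2}$ ($Z{\left(X \right)} = \frac{\left(\left(3 \cdot 4 + 3 \cdot 18\right) + 118\right) + X}{2} = \frac{\left(\left(12 + 54\right) + 118\right) + X}{2} = \frac{\left(66 + 118\right) + X}{2} = \frac{184 + X}{2} = 92 + \frac{X}{2}$)
$- Z{\left(-451 \right)} = - (92 + \frac{1}{2} \left(-451\right)) = - (92 - \frac{451}{2}) = \left(-1\right) \left(- \frac{267}{2}\right) = \frac{267}{2}$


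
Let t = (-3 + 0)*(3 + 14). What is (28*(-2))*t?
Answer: 2856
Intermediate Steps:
t = -51 (t = -3*17 = -51)
(28*(-2))*t = (28*(-2))*(-51) = -56*(-51) = 2856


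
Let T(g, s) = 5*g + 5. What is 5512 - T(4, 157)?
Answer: 5487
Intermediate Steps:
T(g, s) = 5 + 5*g
5512 - T(4, 157) = 5512 - (5 + 5*4) = 5512 - (5 + 20) = 5512 - 1*25 = 5512 - 25 = 5487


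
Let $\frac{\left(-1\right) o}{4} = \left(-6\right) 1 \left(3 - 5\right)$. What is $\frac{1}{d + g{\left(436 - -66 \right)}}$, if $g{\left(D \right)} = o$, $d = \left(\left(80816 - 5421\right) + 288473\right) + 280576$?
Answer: $\frac{1}{644396} \approx 1.5518 \cdot 10^{-6}$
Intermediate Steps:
$o = -48$ ($o = - 4 \left(-6\right) 1 \left(3 - 5\right) = - 4 \left(\left(-6\right) \left(-2\right)\right) = \left(-4\right) 12 = -48$)
$d = 644444$ ($d = \left(\left(80816 - 5421\right) + 288473\right) + 280576 = \left(75395 + 288473\right) + 280576 = 363868 + 280576 = 644444$)
$g{\left(D \right)} = -48$
$\frac{1}{d + g{\left(436 - -66 \right)}} = \frac{1}{644444 - 48} = \frac{1}{644396}$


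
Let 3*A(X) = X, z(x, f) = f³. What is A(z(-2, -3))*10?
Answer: -90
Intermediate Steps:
A(X) = X/3
A(z(-2, -3))*10 = ((⅓)*(-3)³)*10 = ((⅓)*(-27))*10 = -9*10 = -90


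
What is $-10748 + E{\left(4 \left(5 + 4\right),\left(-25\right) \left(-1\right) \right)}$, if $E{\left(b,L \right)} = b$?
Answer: $-10712$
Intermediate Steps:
$-10748 + E{\left(4 \left(5 + 4\right),\left(-25\right) \left(-1\right) \right)} = -10748 + 4 \left(5 + 4\right) = -10748 + 4 \cdot 9 = -10748 + 36 = -10712$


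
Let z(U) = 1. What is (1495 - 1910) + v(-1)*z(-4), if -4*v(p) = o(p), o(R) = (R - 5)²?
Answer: -424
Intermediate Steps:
o(R) = (-5 + R)²
v(p) = -(-5 + p)²/4
(1495 - 1910) + v(-1)*z(-4) = (1495 - 1910) - (-5 - 1)²/4*1 = -415 - ¼*(-6)²*1 = -415 - ¼*36*1 = -415 - 9*1 = -415 - 9 = -424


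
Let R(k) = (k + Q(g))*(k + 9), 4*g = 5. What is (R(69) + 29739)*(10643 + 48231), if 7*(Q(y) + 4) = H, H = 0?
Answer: 2049345066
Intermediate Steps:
g = 5/4 (g = (¼)*5 = 5/4 ≈ 1.2500)
Q(y) = -4 (Q(y) = -4 + (⅐)*0 = -4 + 0 = -4)
R(k) = (-4 + k)*(9 + k) (R(k) = (k - 4)*(k + 9) = (-4 + k)*(9 + k))
(R(69) + 29739)*(10643 + 48231) = ((-36 + 69² + 5*69) + 29739)*(10643 + 48231) = ((-36 + 4761 + 345) + 29739)*58874 = (5070 + 29739)*58874 = 34809*58874 = 2049345066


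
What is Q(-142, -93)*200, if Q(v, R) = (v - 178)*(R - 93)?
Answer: 11904000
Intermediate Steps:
Q(v, R) = (-178 + v)*(-93 + R)
Q(-142, -93)*200 = (16554 - 178*(-93) - 93*(-142) - 93*(-142))*200 = (16554 + 16554 + 13206 + 13206)*200 = 59520*200 = 11904000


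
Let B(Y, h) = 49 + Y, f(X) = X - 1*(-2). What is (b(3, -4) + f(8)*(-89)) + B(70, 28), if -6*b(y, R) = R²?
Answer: -2321/3 ≈ -773.67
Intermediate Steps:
b(y, R) = -R²/6
f(X) = 2 + X (f(X) = X + 2 = 2 + X)
(b(3, -4) + f(8)*(-89)) + B(70, 28) = (-⅙*(-4)² + (2 + 8)*(-89)) + (49 + 70) = (-⅙*16 + 10*(-89)) + 119 = (-8/3 - 890) + 119 = -2678/3 + 119 = -2321/3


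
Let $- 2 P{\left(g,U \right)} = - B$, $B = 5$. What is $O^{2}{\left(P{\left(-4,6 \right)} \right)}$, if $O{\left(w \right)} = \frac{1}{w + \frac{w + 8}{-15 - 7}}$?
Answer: $\frac{1936}{7921} \approx 0.24441$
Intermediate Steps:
$P{\left(g,U \right)} = \frac{5}{2}$ ($P{\left(g,U \right)} = - \frac{\left(-1\right) 5}{2} = \left(- \frac{1}{2}\right) \left(-5\right) = \frac{5}{2}$)
$O{\left(w \right)} = \frac{1}{- \frac{4}{11} + \frac{21 w}{22}}$ ($O{\left(w \right)} = \frac{1}{w + \frac{8 + w}{-22}} = \frac{1}{w + \left(8 + w\right) \left(- \frac{1}{22}\right)} = \frac{1}{w - \left(\frac{4}{11} + \frac{w}{22}\right)} = \frac{1}{- \frac{4}{11} + \frac{21 w}{22}}$)
$O^{2}{\left(P{\left(-4,6 \right)} \right)} = \left(\frac{22}{-8 + 21 \cdot \frac{5}{2}}\right)^{2} = \left(\frac{22}{-8 + \frac{105}{2}}\right)^{2} = \left(\frac{22}{\frac{89}{2}}\right)^{2} = \left(22 \cdot \frac{2}{89}\right)^{2} = \left(\frac{44}{89}\right)^{2} = \frac{1936}{7921}$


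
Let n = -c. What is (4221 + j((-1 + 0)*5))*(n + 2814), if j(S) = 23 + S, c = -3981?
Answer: 28804005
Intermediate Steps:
n = 3981 (n = -1*(-3981) = 3981)
(4221 + j((-1 + 0)*5))*(n + 2814) = (4221 + (23 + (-1 + 0)*5))*(3981 + 2814) = (4221 + (23 - 1*5))*6795 = (4221 + (23 - 5))*6795 = (4221 + 18)*6795 = 4239*6795 = 28804005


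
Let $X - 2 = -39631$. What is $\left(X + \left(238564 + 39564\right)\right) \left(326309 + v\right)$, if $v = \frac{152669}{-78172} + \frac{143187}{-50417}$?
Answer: $\frac{306716725344370797921}{3941197724} \approx 7.7823 \cdot 10^{10}$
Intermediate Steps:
$X = -39629$ ($X = 2 - 39631 = -39629$)
$v = - \frac{18890327137}{3941197724}$ ($v = 152669 \left(- \frac{1}{78172}\right) + 143187 \left(- \frac{1}{50417}\right) = - \frac{152669}{78172} - \frac{143187}{50417} = - \frac{18890327137}{3941197724} \approx -4.793$)
$\left(X + \left(238564 + 39564\right)\right) \left(326309 + v\right) = \left(-39629 + \left(238564 + 39564\right)\right) \left(326309 - \frac{18890327137}{3941197724}\right) = \left(-39629 + 278128\right) \frac{1286029397793579}{3941197724} = 238499 \cdot \frac{1286029397793579}{3941197724} = \frac{306716725344370797921}{3941197724}$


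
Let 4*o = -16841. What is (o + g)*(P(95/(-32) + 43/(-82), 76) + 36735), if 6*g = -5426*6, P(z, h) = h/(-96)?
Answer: -33982081445/96 ≈ -3.5398e+8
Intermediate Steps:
o = -16841/4 (o = (1/4)*(-16841) = -16841/4 ≈ -4210.3)
P(z, h) = -h/96 (P(z, h) = h*(-1/96) = -h/96)
g = -5426 (g = (-5426*6)/6 = (1/6)*(-32556) = -5426)
(o + g)*(P(95/(-32) + 43/(-82), 76) + 36735) = (-16841/4 - 5426)*(-1/96*76 + 36735) = -38545*(-19/24 + 36735)/4 = -38545/4*881621/24 = -33982081445/96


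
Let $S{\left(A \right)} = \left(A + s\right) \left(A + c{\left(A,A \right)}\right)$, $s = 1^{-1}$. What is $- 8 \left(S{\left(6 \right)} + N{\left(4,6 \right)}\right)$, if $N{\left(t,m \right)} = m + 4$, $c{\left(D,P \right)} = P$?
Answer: $-752$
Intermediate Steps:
$s = 1$
$S{\left(A \right)} = 2 A \left(1 + A\right)$ ($S{\left(A \right)} = \left(A + 1\right) \left(A + A\right) = \left(1 + A\right) 2 A = 2 A \left(1 + A\right)$)
$N{\left(t,m \right)} = 4 + m$
$- 8 \left(S{\left(6 \right)} + N{\left(4,6 \right)}\right) = - 8 \left(2 \cdot 6 \left(1 + 6\right) + \left(4 + 6\right)\right) = - 8 \left(2 \cdot 6 \cdot 7 + 10\right) = - 8 \left(84 + 10\right) = \left(-8\right) 94 = -752$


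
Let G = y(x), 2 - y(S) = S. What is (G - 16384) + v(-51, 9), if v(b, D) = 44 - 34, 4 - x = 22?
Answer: -16354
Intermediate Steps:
x = -18 (x = 4 - 1*22 = 4 - 22 = -18)
v(b, D) = 10
y(S) = 2 - S
G = 20 (G = 2 - 1*(-18) = 2 + 18 = 20)
(G - 16384) + v(-51, 9) = (20 - 16384) + 10 = -16364 + 10 = -16354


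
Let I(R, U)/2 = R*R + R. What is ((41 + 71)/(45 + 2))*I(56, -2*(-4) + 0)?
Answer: 715008/47 ≈ 15213.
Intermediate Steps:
I(R, U) = 2*R + 2*R² (I(R, U) = 2*(R*R + R) = 2*(R² + R) = 2*(R + R²) = 2*R + 2*R²)
((41 + 71)/(45 + 2))*I(56, -2*(-4) + 0) = ((41 + 71)/(45 + 2))*(2*56*(1 + 56)) = (112/47)*(2*56*57) = (112*(1/47))*6384 = (112/47)*6384 = 715008/47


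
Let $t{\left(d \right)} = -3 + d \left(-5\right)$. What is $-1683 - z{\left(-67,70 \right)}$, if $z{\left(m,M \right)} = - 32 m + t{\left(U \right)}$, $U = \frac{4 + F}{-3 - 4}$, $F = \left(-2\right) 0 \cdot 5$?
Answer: $- \frac{26788}{7} \approx -3826.9$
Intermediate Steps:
$F = 0$ ($F = 0 \cdot 5 = 0$)
$U = - \frac{4}{7}$ ($U = \frac{4 + 0}{-3 - 4} = \frac{4}{-7} = 4 \left(- \frac{1}{7}\right) = - \frac{4}{7} \approx -0.57143$)
$t{\left(d \right)} = -3 - 5 d$
$z{\left(m,M \right)} = - \frac{1}{7} - 32 m$ ($z{\left(m,M \right)} = - 32 m - \frac{1}{7} = - \frac{1}{7} - 32 m$)
$-1683 - z{\left(-67,70 \right)} = -1683 - \left(- \frac{1}{7} - -2144\right) = -1683 - \left(- \frac{1}{7} + 2144\right) = -1683 - \frac{15007}{7} = - \frac{26788}{7}$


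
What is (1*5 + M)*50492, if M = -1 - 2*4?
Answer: -201968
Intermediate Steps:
M = -9 (M = -1 - 8 = -9)
(1*5 + M)*50492 = (1*5 - 9)*50492 = (5 - 9)*50492 = -4*50492 = -201968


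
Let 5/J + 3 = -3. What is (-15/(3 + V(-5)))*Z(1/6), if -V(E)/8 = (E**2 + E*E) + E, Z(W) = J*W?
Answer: -25/4284 ≈ -0.0058357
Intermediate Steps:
J = -5/6 (J = 5/(-3 - 3) = 5/(-6) = 5*(-1/6) = -5/6 ≈ -0.83333)
Z(W) = -5*W/6
V(E) = -16*E**2 - 8*E (V(E) = -8*((E**2 + E*E) + E) = -8*((E**2 + E**2) + E) = -8*(2*E**2 + E) = -8*(E + 2*E**2) = -16*E**2 - 8*E)
(-15/(3 + V(-5)))*Z(1/6) = (-15/(3 - 8*(-5)*(1 + 2*(-5))))*(-5/6/6) = (-15/(3 - 8*(-5)*(1 - 10)))*(-5/6*1/6) = -15/(3 - 8*(-5)*(-9))*(-5/36) = -15/(3 - 360)*(-5/36) = -15/(-357)*(-5/36) = -15*(-1/357)*(-5/36) = (5/119)*(-5/36) = -25/4284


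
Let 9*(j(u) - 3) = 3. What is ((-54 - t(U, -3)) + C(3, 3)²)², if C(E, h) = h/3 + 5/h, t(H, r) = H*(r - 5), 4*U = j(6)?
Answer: 131044/81 ≈ 1617.8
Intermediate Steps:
j(u) = 10/3 (j(u) = 3 + (⅑)*3 = 3 + ⅓ = 10/3)
U = ⅚ (U = (¼)*(10/3) = ⅚ ≈ 0.83333)
t(H, r) = H*(-5 + r)
C(E, h) = 5/h + h/3 (C(E, h) = h*(⅓) + 5/h = h/3 + 5/h = 5/h + h/3)
((-54 - t(U, -3)) + C(3, 3)²)² = ((-54 - 5*(-5 - 3)/6) + (5/3 + (⅓)*3)²)² = ((-54 - 5*(-8)/6) + (5*(⅓) + 1)²)² = ((-54 - 1*(-20/3)) + (5/3 + 1)²)² = ((-54 + 20/3) + (8/3)²)² = (-142/3 + 64/9)² = (-362/9)² = 131044/81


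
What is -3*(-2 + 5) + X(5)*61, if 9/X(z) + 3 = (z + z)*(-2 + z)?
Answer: 34/3 ≈ 11.333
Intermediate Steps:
X(z) = 9/(-3 + 2*z*(-2 + z)) (X(z) = 9/(-3 + (z + z)*(-2 + z)) = 9/(-3 + (2*z)*(-2 + z)) = 9/(-3 + 2*z*(-2 + z)))
-3*(-2 + 5) + X(5)*61 = -3*(-2 + 5) + (9/(-3 - 4*5 + 2*5²))*61 = -3*3 + (9/(-3 - 20 + 2*25))*61 = -9 + (9/(-3 - 20 + 50))*61 = -9 + (9/27)*61 = -9 + (9*(1/27))*61 = -9 + (⅓)*61 = -9 + 61/3 = 34/3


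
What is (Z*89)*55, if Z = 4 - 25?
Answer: -102795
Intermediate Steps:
Z = -21
(Z*89)*55 = -21*89*55 = -1869*55 = -102795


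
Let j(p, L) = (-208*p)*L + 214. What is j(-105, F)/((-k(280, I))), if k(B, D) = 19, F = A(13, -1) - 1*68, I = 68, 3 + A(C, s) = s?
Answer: 1572266/19 ≈ 82751.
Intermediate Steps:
A(C, s) = -3 + s
F = -72 (F = (-3 - 1) - 1*68 = -4 - 68 = -72)
j(p, L) = 214 - 208*L*p (j(p, L) = -208*L*p + 214 = 214 - 208*L*p)
j(-105, F)/((-k(280, I))) = (214 - 208*(-72)*(-105))/((-1*19)) = (214 - 1572480)/(-19) = -1572266*(-1/19) = 1572266/19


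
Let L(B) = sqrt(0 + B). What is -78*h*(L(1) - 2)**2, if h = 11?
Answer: -858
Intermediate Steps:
L(B) = sqrt(B)
-78*h*(L(1) - 2)**2 = -858*(sqrt(1) - 2)**2 = -858*(1 - 2)**2 = -858*(-1)**2 = -858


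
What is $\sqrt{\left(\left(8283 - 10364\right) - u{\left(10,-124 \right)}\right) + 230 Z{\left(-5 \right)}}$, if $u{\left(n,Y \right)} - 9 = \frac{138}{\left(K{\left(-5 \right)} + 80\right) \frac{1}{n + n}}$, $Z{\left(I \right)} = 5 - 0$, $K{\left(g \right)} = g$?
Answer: $\frac{2 i \sqrt{6105}}{5} \approx 31.254 i$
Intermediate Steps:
$Z{\left(I \right)} = 5$ ($Z{\left(I \right)} = 5 + 0 = 5$)
$u{\left(n,Y \right)} = 9 + \frac{92 n}{25}$ ($u{\left(n,Y \right)} = 9 + \frac{138}{\left(-5 + 80\right) \frac{1}{n + n}} = 9 + \frac{138}{75 \frac{1}{2 n}} = 9 + \frac{138}{\frac{75}{2} \frac{1}{n}} = 9 + 138 \frac{2 n}{75} = 9 + \frac{92 n}{25}$)
$\sqrt{\left(\left(8283 - 10364\right) - u{\left(10,-124 \right)}\right) + 230 Z{\left(-5 \right)}} = \sqrt{\left(\left(8283 - 10364\right) - \left(9 + \frac{92}{25} \cdot 10\right)\right) + 230 \cdot 5} = \sqrt{\left(\left(8283 - 10364\right) - \left(9 + \frac{184}{5}\right)\right) + 1150} = \sqrt{\left(-2081 - \frac{229}{5}\right) + 1150} = \sqrt{- \frac{10634}{5} + 1150} = \sqrt{- \frac{4884}{5}} = \frac{2 i \sqrt{6105}}{5}$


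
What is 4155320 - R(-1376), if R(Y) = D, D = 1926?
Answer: 4153394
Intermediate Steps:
R(Y) = 1926
4155320 - R(-1376) = 4155320 - 1*1926 = 4155320 - 1926 = 4153394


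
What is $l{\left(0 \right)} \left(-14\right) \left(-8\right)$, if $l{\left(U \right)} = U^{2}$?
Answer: $0$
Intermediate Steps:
$l{\left(0 \right)} \left(-14\right) \left(-8\right) = 0^{2} \left(-14\right) \left(-8\right) = 0 \left(-14\right) \left(-8\right) = 0 \left(-8\right) = 0$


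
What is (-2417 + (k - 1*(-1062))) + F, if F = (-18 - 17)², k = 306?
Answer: 176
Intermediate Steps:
F = 1225 (F = (-35)² = 1225)
(-2417 + (k - 1*(-1062))) + F = (-2417 + (306 - 1*(-1062))) + 1225 = (-2417 + (306 + 1062)) + 1225 = (-2417 + 1368) + 1225 = -1049 + 1225 = 176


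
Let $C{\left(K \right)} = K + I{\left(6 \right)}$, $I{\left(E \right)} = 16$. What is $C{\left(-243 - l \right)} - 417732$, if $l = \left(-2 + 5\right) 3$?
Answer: $-417968$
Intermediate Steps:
$l = 9$ ($l = 3 \cdot 3 = 9$)
$C{\left(K \right)} = 16 + K$ ($C{\left(K \right)} = K + 16 = 16 + K$)
$C{\left(-243 - l \right)} - 417732 = \left(16 - 252\right) - 417732 = -236 - 417732 = -417968$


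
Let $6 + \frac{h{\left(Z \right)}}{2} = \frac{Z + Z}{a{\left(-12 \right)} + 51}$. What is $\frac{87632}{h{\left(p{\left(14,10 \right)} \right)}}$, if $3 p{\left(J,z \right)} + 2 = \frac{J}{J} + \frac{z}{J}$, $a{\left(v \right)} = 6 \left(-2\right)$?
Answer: $- \frac{17942652}{2459} \approx -7296.7$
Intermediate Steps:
$a{\left(v \right)} = -12$
$p{\left(J,z \right)} = - \frac{1}{3} + \frac{z}{3 J}$ ($p{\left(J,z \right)} = - \frac{2}{3} + \frac{\frac{J}{J} + \frac{z}{J}}{3} = - \frac{2}{3} + \frac{1 + \frac{z}{J}}{3} = - \frac{2}{3} + \left(\frac{1}{3} + \frac{z}{3 J}\right) = - \frac{1}{3} + \frac{z}{3 J}$)
$h{\left(Z \right)} = -12 + \frac{4 Z}{39}$ ($h{\left(Z \right)} = -12 + 2 \frac{Z + Z}{-12 + 51} = -12 + 2 \frac{2 Z}{39} = -12 + \frac{4 Z}{39}$)
$\frac{87632}{h{\left(p{\left(14,10 \right)} \right)}} = \frac{87632}{-12 + \frac{4 \frac{10 - 14}{3 \cdot 14}}{39}} = \frac{87632}{-12 + \frac{4 \cdot \frac{1}{3} \cdot \frac{1}{14} \left(10 - 14\right)}{39}} = \frac{87632}{-12 + \frac{4 \cdot \frac{1}{3} \cdot \frac{1}{14} \left(-4\right)}{39}} = \frac{87632}{-12 + \frac{4}{39} \left(- \frac{2}{21}\right)} = \frac{87632}{-12 - \frac{8}{819}} = \frac{87632}{- \frac{9836}{819}} = 87632 \left(- \frac{819}{9836}\right) = - \frac{17942652}{2459}$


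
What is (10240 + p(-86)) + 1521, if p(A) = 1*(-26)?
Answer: 11735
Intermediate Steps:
p(A) = -26
(10240 + p(-86)) + 1521 = (10240 - 26) + 1521 = 10214 + 1521 = 11735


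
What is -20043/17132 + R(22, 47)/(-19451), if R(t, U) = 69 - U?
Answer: -390233297/333234532 ≈ -1.1710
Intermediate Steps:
-20043/17132 + R(22, 47)/(-19451) = -20043/17132 + (69 - 1*47)/(-19451) = -20043*1/17132 + (69 - 47)*(-1/19451) = -20043/17132 + 22*(-1/19451) = -20043/17132 - 22/19451 = -390233297/333234532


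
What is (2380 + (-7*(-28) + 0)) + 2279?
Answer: 4855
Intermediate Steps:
(2380 + (-7*(-28) + 0)) + 2279 = (2380 + (196 + 0)) + 2279 = (2380 + 196) + 2279 = 2576 + 2279 = 4855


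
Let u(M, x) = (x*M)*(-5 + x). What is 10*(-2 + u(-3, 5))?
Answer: -20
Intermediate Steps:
u(M, x) = M*x*(-5 + x) (u(M, x) = (M*x)*(-5 + x) = M*x*(-5 + x))
10*(-2 + u(-3, 5)) = 10*(-2 - 3*5*(-5 + 5)) = 10*(-2 - 3*5*0) = 10*(-2 + 0) = 10*(-2) = -20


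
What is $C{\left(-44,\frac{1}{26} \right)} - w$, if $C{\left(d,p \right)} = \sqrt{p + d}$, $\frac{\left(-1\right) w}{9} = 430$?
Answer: $3870 + \frac{3 i \sqrt{3302}}{26} \approx 3870.0 + 6.6303 i$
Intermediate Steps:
$w = -3870$ ($w = \left(-9\right) 430 = -3870$)
$C{\left(d,p \right)} = \sqrt{d + p}$
$C{\left(-44,\frac{1}{26} \right)} - w = \sqrt{-44 + \frac{1}{26}} - -3870 = \sqrt{-44 + \frac{1}{26}} + 3870 = \sqrt{- \frac{1143}{26}} + 3870 = \frac{3 i \sqrt{3302}}{26} + 3870 = 3870 + \frac{3 i \sqrt{3302}}{26}$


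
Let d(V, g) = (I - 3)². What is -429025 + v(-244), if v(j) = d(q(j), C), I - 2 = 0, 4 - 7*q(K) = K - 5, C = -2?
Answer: -429024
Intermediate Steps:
q(K) = 9/7 - K/7 (q(K) = 4/7 - (K - 5)/7 = 4/7 - (-5 + K)/7 = 4/7 + (5/7 - K/7) = 9/7 - K/7)
I = 2 (I = 2 + 0 = 2)
d(V, g) = 1 (d(V, g) = (2 - 3)² = (-1)² = 1)
v(j) = 1
-429025 + v(-244) = -429025 + 1 = -429024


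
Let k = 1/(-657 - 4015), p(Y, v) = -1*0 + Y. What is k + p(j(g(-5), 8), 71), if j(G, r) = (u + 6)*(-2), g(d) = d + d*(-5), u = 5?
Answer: -102785/4672 ≈ -22.000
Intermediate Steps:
g(d) = -4*d (g(d) = d - 5*d = -4*d)
j(G, r) = -22 (j(G, r) = (5 + 6)*(-2) = 11*(-2) = -22)
p(Y, v) = Y (p(Y, v) = 0 + Y = Y)
k = -1/4672 (k = 1/(-4672) = -1/4672 ≈ -0.00021404)
k + p(j(g(-5), 8), 71) = -1/4672 - 22 = -102785/4672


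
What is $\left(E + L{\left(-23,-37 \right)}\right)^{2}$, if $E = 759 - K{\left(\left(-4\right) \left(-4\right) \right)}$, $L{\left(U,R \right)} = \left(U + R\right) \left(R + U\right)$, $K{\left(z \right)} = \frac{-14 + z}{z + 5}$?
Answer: $\frac{8379022369}{441} \approx 1.9 \cdot 10^{7}$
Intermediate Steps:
$K{\left(z \right)} = \frac{-14 + z}{5 + z}$
$L{\left(U,R \right)} = \left(R + U\right)^{2}$ ($L{\left(U,R \right)} = \left(R + U\right) \left(R + U\right) = \left(R + U\right)^{2}$)
$E = \frac{15937}{21}$ ($E = 759 - \frac{-14 - -16}{5 - -16} = 759 - \frac{-14 + 16}{5 + 16} = 759 - \frac{1}{21} \cdot 2 = 759 - \frac{2}{21} = \frac{15937}{21} \approx 758.9$)
$\left(E + L{\left(-23,-37 \right)}\right)^{2} = \left(\frac{15937}{21} + \left(-37 - 23\right)^{2}\right)^{2} = \left(\frac{15937}{21} + \left(-60\right)^{2}\right)^{2} = \left(\frac{15937}{21} + 3600\right)^{2} = \left(\frac{91537}{21}\right)^{2} = \frac{8379022369}{441}$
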